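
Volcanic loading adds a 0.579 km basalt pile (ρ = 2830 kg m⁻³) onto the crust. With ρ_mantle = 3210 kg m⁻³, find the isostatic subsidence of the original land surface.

0.51 km

Subaerial loading: s = t ρ_load / ρ_m.
s = 0.579 km × 2830/3210 = 0.51 km.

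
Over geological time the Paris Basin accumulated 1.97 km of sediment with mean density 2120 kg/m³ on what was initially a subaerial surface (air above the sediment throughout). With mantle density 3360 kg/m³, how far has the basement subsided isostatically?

Subaerial load: s = t ρ_sed / ρ_m = 1.97 km × 2120/3360 = 1.24 km.

1.24 km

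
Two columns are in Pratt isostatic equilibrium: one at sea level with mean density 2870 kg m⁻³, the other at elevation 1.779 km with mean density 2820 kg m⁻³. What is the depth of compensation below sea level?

ρ_ref D = ρ (D + h) → D (ρ_ref − ρ) = ρ h.
D = ρ h/(ρ_ref − ρ) = 2820 × 1.779 km/(2870 − 2820) = 100 km.

100 km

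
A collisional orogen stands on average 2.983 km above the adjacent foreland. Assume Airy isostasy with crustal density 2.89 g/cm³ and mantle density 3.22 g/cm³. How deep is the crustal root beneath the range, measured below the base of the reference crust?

Balancing pressure at the compensation depth: the weight of the topography is balanced by the buoyancy of the root, ρ_c h = (ρ_m − ρ_c) r.
r = h · ρ_c / (ρ_m − ρ_c) = 2.983 km × 2.89 / (3.22 − 2.89) = 26.1 km.

26.1 km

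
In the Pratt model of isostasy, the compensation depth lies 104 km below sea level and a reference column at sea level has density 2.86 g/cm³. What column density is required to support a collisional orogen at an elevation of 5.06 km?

2.73 g/cm³

Pratt balance: ρ_ref D = ρ (D + h).
ρ = ρ_ref D/(D + h) = 2.86 × 104 km/(104 km + 5.06 km) = 2.73 g/cm³.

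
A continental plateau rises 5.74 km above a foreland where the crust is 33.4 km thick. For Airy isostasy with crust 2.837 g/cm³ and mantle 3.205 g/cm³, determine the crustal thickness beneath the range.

Root depth r = h ρ_c / (ρ_m − ρ_c) = 5.74 km × 2.837 / 0.368 = 44.25 km.
Total thickness = T + h + r = 33.4 km + 5.74 km + 44.25 km = 83.4 km.

83.4 km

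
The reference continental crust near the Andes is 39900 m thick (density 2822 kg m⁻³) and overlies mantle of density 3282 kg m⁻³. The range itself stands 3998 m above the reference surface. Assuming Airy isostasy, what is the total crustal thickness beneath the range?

Root depth r = h ρ_c / (ρ_m − ρ_c) = 3998 m × 2822 / 460 = 24530 m.
Total thickness = T + h + r = 39900 m + 3998 m + 24530 m = 68400 m.

68400 m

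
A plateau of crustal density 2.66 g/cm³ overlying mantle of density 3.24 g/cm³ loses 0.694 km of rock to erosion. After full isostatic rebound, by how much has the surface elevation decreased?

0.124 km

Rebound u = e ρ_c/ρ_m = 0.694 km × 2.66/3.24 = 0.5698 km.
Net surface drop = e − u = 0.694 km − 0.5698 km = e (ρ_m − ρ_c)/ρ_m = 0.124 km.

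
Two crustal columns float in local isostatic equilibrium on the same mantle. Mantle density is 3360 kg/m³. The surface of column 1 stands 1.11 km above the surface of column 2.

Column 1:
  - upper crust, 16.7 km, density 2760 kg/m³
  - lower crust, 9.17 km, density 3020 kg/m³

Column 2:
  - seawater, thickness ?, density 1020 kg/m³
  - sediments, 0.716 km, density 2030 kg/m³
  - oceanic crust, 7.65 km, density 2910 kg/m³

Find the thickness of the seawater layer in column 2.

2.14 km

Take the compensation level at the base of the deeper column (depth z_c below the surface of column 1) and equate Σ ρ_i t_i down to z_c; mantle fills any gap and the z_c terms cancel.
Column 1: 16.7×2760 + 9.17×3020 + (z_c − 25.87)×3360
Column 2: 1.11×0 + x×1020 + 0.716×2030 + 7.65×2910 + (z_c − 1.11 − 8.366 − x)×3360
The z_c×3360 term appears on both sides and cancels. Collect the known terms of each column as K = Σ(ρt)_known − 3360 × (depth of known layers): K_1 = 73785.4 − 3360×25.87 = −13137.8; K_2 = 23714.98 − 3360×(1.11 + 8.366) = −8124.38.
Balance: K_1 = K_2 − x×(3360 − 1020), so x = (K_2 − K_1)/(3360 − 1020) = 5013.42/2340 = 2.14 km.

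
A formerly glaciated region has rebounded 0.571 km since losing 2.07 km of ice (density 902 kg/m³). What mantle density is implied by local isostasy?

3270 kg/m³

ρ_m = ρ_ice t / u = 902 × 2.07 km/0.571 km = 3270 kg/m³.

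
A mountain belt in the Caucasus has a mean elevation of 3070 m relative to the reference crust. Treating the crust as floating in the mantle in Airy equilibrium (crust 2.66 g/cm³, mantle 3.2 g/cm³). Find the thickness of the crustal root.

Balancing pressure at the compensation depth: the weight of the topography is balanced by the buoyancy of the root, ρ_c h = (ρ_m − ρ_c) r.
r = h · ρ_c / (ρ_m − ρ_c) = 3070 m × 2.66 / (3.2 − 2.66) = 15100 m.

15100 m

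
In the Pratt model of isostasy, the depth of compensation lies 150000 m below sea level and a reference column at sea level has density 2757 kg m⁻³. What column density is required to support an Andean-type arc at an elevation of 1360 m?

Pratt balance: ρ_ref D = ρ (D + h).
ρ = ρ_ref D/(D + h) = 2757 × 150000 m/(150000 m + 1360 m) = 2730 kg m⁻³.

2730 kg m⁻³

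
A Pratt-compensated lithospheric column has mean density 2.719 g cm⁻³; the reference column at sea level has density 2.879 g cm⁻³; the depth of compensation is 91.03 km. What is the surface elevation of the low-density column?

5.36 km

ρ_ref D = ρ (D + h) → h = D (ρ_ref − ρ)/ρ.
h = 91.03 km × (2.879 − 2.719)/2.719 = 5.36 km.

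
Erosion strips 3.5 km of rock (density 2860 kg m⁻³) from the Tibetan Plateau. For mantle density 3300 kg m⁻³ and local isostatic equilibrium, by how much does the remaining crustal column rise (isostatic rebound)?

3.03 km

Unloading: uplift u = e ρ_c/ρ_m = 3.5 km × 2860/3300 = 3.03 km.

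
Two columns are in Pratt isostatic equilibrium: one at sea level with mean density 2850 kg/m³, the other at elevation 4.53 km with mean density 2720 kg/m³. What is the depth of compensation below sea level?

94.8 km

ρ_ref D = ρ (D + h) → D (ρ_ref − ρ) = ρ h.
D = ρ h/(ρ_ref − ρ) = 2720 × 4.53 km/(2850 − 2720) = 94.8 km.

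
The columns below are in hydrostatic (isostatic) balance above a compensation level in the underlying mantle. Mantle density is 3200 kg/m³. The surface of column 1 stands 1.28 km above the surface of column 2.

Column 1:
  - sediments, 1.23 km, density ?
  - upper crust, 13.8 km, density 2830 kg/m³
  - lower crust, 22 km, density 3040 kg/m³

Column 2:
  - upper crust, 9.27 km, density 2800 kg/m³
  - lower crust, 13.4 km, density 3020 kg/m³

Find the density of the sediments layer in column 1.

Take the compensation level at the base of the deeper column (depth z_c below the surface of column 1) and equate Σ ρ_i t_i down to z_c; mantle fills any gap and the z_c terms cancel.
Column 1: 1.23×ρ + 13.8×2830 + 22×3040 + (z_c − 37.03)×3200
Column 2: 1.28×0 + 9.27×2800 + 13.4×3020 + (z_c − 1.28 − 22.67)×3200
The z_c×3200 term appears on both sides and cancels. Collect the known terms of each column as K = Σ(ρt)_known − 3200 × (depth of known layers): K_1 = 105934 − 3200×37.03 = −12562; K_2 = 66424 − 3200×(1.28 + 22.67) = −10216.
Balance: K_1 + 1.23×ρ = K_2, so ρ = (K_2 − K_1)/1.23 = 2346/1.23 = 1910 kg/m³.

1910 kg/m³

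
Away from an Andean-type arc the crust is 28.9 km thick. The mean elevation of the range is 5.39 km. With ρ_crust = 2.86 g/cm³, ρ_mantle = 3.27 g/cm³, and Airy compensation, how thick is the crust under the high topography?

Root depth r = h ρ_c / (ρ_m − ρ_c) = 5.39 km × 2.86 / 0.41 = 37.6 km.
Total thickness = T + h + r = 28.9 km + 5.39 km + 37.6 km = 71.9 km.

71.9 km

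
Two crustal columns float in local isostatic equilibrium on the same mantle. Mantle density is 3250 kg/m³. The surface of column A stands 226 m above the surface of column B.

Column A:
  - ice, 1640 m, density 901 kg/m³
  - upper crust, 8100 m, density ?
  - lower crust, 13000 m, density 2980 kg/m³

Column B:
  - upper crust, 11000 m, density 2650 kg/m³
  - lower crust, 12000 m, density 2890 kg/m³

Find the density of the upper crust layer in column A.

Take the compensation level at the base of the deeper column (depth z_c below the surface of column A) and equate Σ ρ_i t_i down to z_c; mantle fills any gap and the z_c terms cancel.
Column A: 1640×901 + 8100×ρ + 13000×2980 + (z_c − 22740)×3250
Column B: 226×0 + 11000×2650 + 12000×2890 + (z_c − 226 − 23000)×3250
The z_c×3250 term appears on both sides and cancels. Collect the known terms of each column as K = Σ(ρt)_known − 3250 × (depth of known layers): K_A = 40217640 − 3250×22740 = −33687360; K_B = 63830000 − 3250×(226 + 23000) = −11654500.
Balance: K_A + 8100×ρ = K_B, so ρ = (K_B − K_A)/8100 = 22032900/8100 = 2720 kg/m³.

2720 kg/m³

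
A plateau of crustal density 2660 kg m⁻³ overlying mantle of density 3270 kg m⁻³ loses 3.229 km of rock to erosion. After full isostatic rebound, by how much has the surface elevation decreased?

Rebound u = e ρ_c/ρ_m = 3.229 km × 2660/3270 = 2.627 km.
Net surface drop = e − u = 3.229 km − 2.627 km = e (ρ_m − ρ_c)/ρ_m = 0.602 km.

0.602 km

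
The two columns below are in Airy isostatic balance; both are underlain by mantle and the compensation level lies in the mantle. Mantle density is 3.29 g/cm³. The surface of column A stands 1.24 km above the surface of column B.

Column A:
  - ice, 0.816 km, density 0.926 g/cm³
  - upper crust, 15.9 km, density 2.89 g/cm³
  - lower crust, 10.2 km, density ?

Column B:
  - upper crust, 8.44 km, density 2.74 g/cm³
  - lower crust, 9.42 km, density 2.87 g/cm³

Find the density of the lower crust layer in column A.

Take the compensation level at the base of the deeper column (depth z_c below the surface of column A) and equate Σ ρ_i t_i down to z_c; mantle fills any gap and the z_c terms cancel.
Column A: 0.816×0.926 + 15.9×2.89 + 10.2×ρ + (z_c − 26.916)×3.29
Column B: 1.24×0 + 8.44×2.74 + 9.42×2.87 + (z_c − 1.24 − 17.86)×3.29
The z_c×3.29 term appears on both sides and cancels. Collect the known terms of each column as K = Σ(ρt)_known − 3.29 × (depth of known layers): K_A = 46.706616 − 3.29×26.916 = −41.847024; K_B = 50.161 − 3.29×(1.24 + 17.86) = −12.678.
Balance: K_A + 10.2×ρ = K_B, so ρ = (K_B − K_A)/10.2 = 29.169/10.2 = 2.86 g/cm³.

2.86 g/cm³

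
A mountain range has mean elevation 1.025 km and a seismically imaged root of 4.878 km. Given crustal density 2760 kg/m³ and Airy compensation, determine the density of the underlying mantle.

Airy balance: ρ_c h = (ρ_m − ρ_c) r → ρ_m = ρ_c (1 + h/r).
ρ_m = 2760 × (1 + 1.025 km/4.878 km) = 3340 kg/m³.

3340 kg/m³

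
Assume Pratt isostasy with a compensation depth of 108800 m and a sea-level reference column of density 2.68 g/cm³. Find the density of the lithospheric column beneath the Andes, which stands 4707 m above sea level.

Pratt balance: ρ_ref D = ρ (D + h).
ρ = ρ_ref D/(D + h) = 2.68 × 108800 m/(108800 m + 4707 m) = 2.57 g/cm³.

2.57 g/cm³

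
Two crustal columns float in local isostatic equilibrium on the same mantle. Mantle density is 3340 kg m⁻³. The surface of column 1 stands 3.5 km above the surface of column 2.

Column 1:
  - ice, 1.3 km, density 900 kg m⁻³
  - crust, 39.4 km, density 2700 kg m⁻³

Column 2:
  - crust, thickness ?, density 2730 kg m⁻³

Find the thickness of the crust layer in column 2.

27.4 km

Take the compensation level at the base of the deeper column (depth z_c below the surface of column 1) and equate Σ ρ_i t_i down to z_c; mantle fills any gap and the z_c terms cancel.
Column 1: 1.3×900 + 39.4×2700 + (z_c − 40.7)×3340
Column 2: 3.5×0 + x×2730 + (z_c − 3.5 − 0 − x)×3340
The z_c×3340 term appears on both sides and cancels. Collect the known terms of each column as K = Σ(ρt)_known − 3340 × (depth of known layers): K_1 = 107550 − 3340×40.7 = −28388; K_2 = 0 − 3340×(3.5 + 0) = −11690.
Balance: K_1 = K_2 − x×(3340 − 2730), so x = (K_2 − K_1)/(3340 − 2730) = 16698/610 = 27.4 km.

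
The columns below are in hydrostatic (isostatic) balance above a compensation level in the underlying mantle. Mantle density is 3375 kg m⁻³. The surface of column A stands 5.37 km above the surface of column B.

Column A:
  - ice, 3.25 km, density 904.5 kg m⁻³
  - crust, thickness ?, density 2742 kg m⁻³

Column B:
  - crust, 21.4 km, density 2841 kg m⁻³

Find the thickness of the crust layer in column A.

Take the compensation level at the base of the deeper column (depth z_c below the surface of column A) and equate Σ ρ_i t_i down to z_c; mantle fills any gap and the z_c terms cancel.
Column A: 3.25×904.5 + x×2742 + (z_c − 3.25 − x)×3375
Column B: 5.37×0 + 21.4×2841 + (z_c − 5.37 − 21.4)×3375
The z_c×3375 term appears on both sides and cancels. Collect the known terms of each column as K = Σ(ρt)_known − 3375 × (depth of known layers): K_A = 2939.625 − 3375×3.25 = −8029.125; K_B = 60797.4 − 3375×(5.37 + 21.4) = −29551.35.
Balance: K_A − x×(3375 − 2742) = K_B, so x = (K_A − K_B)/(3375 − 2742) = 21522.2/633 = 34 km.

34 km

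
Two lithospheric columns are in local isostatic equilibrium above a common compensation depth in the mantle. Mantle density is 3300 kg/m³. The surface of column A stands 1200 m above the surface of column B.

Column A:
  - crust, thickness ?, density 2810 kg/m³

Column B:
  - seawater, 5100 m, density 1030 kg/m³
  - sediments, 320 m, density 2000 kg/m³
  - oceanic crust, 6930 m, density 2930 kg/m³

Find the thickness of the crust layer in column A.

Take the compensation level at the base of the deeper column (depth z_c below the surface of column A) and equate Σ ρ_i t_i down to z_c; mantle fills any gap and the z_c terms cancel.
Column A: x×2810 + (z_c − 0 − x)×3300
Column B: 1200×0 + 5100×1030 + 320×2000 + 6930×2930 + (z_c − 1200 − 12350)×3300
The z_c×3300 term appears on both sides and cancels. Collect the known terms of each column as K = Σ(ρt)_known − 3300 × (depth of known layers): K_A = 0 − 3300×0 = 0; K_B = 26197900 − 3300×(1200 + 12350) = −18517100.
Balance: K_A − x×(3300 − 2810) = K_B, so x = (K_A − K_B)/(3300 − 2810) = 18517100/490 = 37800 m.

37800 m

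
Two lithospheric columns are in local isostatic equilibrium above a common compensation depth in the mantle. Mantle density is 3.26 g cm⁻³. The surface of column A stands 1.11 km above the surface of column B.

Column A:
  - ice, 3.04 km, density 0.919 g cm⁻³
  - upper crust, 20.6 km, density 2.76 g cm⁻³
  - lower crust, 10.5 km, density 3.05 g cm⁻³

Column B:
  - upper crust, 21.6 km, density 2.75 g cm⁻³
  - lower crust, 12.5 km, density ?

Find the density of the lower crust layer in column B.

Take the compensation level at the base of the deeper column (depth z_c below the surface of column A) and equate Σ ρ_i t_i down to z_c; mantle fills any gap and the z_c terms cancel.
Column A: 3.04×0.919 + 20.6×2.76 + 10.5×3.05 + (z_c − 34.14)×3.26
Column B: 1.11×0 + 21.6×2.75 + 12.5×ρ + (z_c − 1.11 − 34.1)×3.26
The z_c×3.26 term appears on both sides and cancels. Collect the known terms of each column as K = Σ(ρt)_known − 3.26 × (depth of known layers): K_A = 91.67476 − 3.26×34.14 = −19.62164; K_B = 59.4 − 3.26×(1.11 + 34.1) = −55.3846.
Balance: K_A = K_B + 12.5×ρ, so ρ = (K_A − K_B)/12.5 = 35.763/12.5 = 2.86 g cm⁻³.

2.86 g cm⁻³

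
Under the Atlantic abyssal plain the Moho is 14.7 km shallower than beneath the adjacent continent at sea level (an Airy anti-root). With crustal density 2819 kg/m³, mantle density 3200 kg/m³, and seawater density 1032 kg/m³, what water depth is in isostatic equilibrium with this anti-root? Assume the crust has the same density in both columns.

3.13 km

Replacing a thickness d of crust by seawater at the top must be balanced by replacing crust with mantle at the base: d (ρ_c − ρ_w) = a (ρ_m − ρ_c).
d = a (ρ_m − ρ_c)/(ρ_c − ρ_w) = 14.7 km × 381/1787 = 3.13 km.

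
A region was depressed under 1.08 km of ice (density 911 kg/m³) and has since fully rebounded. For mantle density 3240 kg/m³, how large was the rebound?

0.304 km

Removing the load lets mantle flow back in; uplift u satisfies ρ_ice t = ρ_m u.
u = t ρ_ice/ρ_m = 1.08 km × 911/3240 = 0.304 km.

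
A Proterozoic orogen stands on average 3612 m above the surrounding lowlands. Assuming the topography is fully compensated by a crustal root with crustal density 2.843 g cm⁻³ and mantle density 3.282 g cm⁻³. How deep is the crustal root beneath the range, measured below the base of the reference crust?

23400 m

Balancing pressure at the compensation depth: the weight of the topography is balanced by the buoyancy of the root, ρ_c h = (ρ_m − ρ_c) r.
r = h · ρ_c / (ρ_m − ρ_c) = 3612 m × 2.843 / (3.282 − 2.843) = 23400 m.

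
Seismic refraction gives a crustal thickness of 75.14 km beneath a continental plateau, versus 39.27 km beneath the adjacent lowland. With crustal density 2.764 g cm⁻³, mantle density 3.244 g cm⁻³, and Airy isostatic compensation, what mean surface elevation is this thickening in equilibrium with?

5.31 km

Excess crust Δ = 75.14 km − 39.27 km = 35.87 km, split between elevation h and root r with h + r = Δ.
Airy balance ρ_c h = (ρ_m − ρ_c) r gives r = h ρ_c/(ρ_m − ρ_c), so h (1 + ρ_c/(ρ_m − ρ_c)) = Δ, i.e. h = Δ (ρ_m − ρ_c)/ρ_m.
h = 35.87 km × 0.48/3.244 = 5.31 km.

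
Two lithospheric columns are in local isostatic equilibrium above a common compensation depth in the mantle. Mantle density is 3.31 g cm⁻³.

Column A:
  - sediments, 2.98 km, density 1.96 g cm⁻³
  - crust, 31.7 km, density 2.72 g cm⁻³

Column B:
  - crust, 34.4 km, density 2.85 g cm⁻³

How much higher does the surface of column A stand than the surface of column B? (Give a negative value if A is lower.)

2.09 km

For any compensation level in the mantle, the mantle terms cancel and isostasy reduces to e = (Σt_A − Σt_B) − (Σ(ρt)_A − Σ(ρt)_B) / ρ_m.
Σt_A = 34.68 km; Σt_B = 34.4 km; Σ(ρt)_A = 92.0648; Σ(ρt)_B = 98.04 (in km·g cm⁻³).
e = (34.68 − 34.4) − (92.0648 − 98.04) / 3.31 = 2.09 km.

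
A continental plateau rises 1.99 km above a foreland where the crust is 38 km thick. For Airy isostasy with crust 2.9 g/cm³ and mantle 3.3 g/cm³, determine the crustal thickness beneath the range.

Root depth r = h ρ_c / (ρ_m − ρ_c) = 1.99 km × 2.9 / 0.4 = 14.43 km.
Total thickness = T + h + r = 38 km + 1.99 km + 14.43 km = 54.4 km.

54.4 km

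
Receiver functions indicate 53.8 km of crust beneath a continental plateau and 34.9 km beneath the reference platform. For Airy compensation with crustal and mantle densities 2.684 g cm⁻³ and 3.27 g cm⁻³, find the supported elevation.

Excess crust Δ = 53.8 km − 34.9 km = 18.9 km, split between elevation h and root r with h + r = Δ.
Airy balance ρ_c h = (ρ_m − ρ_c) r gives r = h ρ_c/(ρ_m − ρ_c), so h (1 + ρ_c/(ρ_m − ρ_c)) = Δ, i.e. h = Δ (ρ_m − ρ_c)/ρ_m.
h = 18.9 km × 0.586/3.27 = 3.39 km.

3.39 km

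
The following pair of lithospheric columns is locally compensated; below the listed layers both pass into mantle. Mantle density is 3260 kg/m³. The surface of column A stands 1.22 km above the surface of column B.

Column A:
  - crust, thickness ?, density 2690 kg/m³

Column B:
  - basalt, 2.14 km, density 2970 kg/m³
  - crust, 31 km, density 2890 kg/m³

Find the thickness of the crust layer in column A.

28.2 km

Take the compensation level at the base of the deeper column (depth z_c below the surface of column A) and equate Σ ρ_i t_i down to z_c; mantle fills any gap and the z_c terms cancel.
Column A: x×2690 + (z_c − 0 − x)×3260
Column B: 1.22×0 + 2.14×2970 + 31×2890 + (z_c − 1.22 − 33.14)×3260
The z_c×3260 term appears on both sides and cancels. Collect the known terms of each column as K = Σ(ρt)_known − 3260 × (depth of known layers): K_A = 0 − 3260×0 = 0; K_B = 95945.8 − 3260×(1.22 + 33.14) = −16067.8.
Balance: K_A − x×(3260 − 2690) = K_B, so x = (K_A − K_B)/(3260 − 2690) = 16067.8/570 = 28.2 km.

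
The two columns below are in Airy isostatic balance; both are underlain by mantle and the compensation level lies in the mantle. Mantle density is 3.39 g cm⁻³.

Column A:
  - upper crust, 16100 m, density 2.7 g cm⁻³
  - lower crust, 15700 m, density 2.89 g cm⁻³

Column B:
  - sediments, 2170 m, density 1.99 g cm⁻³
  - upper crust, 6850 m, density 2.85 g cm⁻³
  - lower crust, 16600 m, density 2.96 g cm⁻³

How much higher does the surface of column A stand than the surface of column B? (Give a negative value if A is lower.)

1500 m

For any compensation level in the mantle, the mantle terms cancel and isostasy reduces to e = (Σt_A − Σt_B) − (Σ(ρt)_A − Σ(ρt)_B) / ρ_m.
Σt_A = 31800 m; Σt_B = 25620 m; Σ(ρt)_A = 88843; Σ(ρt)_B = 72976.8 (in m·g cm⁻³).
e = (31800 − 25620) − (88843 − 72976.8) / 3.39 = 1500 m.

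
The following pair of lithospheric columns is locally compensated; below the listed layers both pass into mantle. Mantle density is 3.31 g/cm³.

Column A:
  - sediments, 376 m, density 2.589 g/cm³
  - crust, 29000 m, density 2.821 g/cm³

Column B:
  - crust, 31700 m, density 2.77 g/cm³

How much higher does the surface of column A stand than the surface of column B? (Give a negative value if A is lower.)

For any compensation level in the mantle, the mantle terms cancel and isostasy reduces to e = (Σt_A − Σt_B) − (Σ(ρt)_A − Σ(ρt)_B) / ρ_m.
Σt_A = 29376 m; Σt_B = 31700 m; Σ(ρt)_A = 82782.464; Σ(ρt)_B = 87809 (in m·g/cm³).
e = (29376 − 31700) − (82782.464 − 87809) / 3.31 = −805 m.

−805 m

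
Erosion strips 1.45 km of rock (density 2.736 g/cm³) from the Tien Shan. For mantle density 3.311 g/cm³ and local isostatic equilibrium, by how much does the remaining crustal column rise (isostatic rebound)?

1.2 km

Unloading: uplift u = e ρ_c/ρ_m = 1.45 km × 2.736/3.311 = 1.2 km.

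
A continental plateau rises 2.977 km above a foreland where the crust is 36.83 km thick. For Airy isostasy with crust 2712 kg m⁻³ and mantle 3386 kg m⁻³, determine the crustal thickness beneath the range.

Root depth r = h ρ_c / (ρ_m − ρ_c) = 2.977 km × 2712 / 674 = 11.98 km.
Total thickness = T + h + r = 36.83 km + 2.977 km + 11.98 km = 51.8 km.

51.8 km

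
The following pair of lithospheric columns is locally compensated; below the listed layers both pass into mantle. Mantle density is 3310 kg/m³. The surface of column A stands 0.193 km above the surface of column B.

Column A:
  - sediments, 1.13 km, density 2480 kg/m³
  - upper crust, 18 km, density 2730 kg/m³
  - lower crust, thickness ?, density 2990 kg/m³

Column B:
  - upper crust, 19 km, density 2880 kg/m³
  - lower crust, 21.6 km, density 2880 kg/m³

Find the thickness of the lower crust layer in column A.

21 km

Take the compensation level at the base of the deeper column (depth z_c below the surface of column A) and equate Σ ρ_i t_i down to z_c; mantle fills any gap and the z_c terms cancel.
Column A: 1.13×2480 + 18×2730 + x×2990 + (z_c − 19.13 − x)×3310
Column B: 0.193×0 + 19×2880 + 21.6×2880 + (z_c − 0.193 − 40.6)×3310
The z_c×3310 term appears on both sides and cancels. Collect the known terms of each column as K = Σ(ρt)_known − 3310 × (depth of known layers): K_A = 51942.4 − 3310×19.13 = −11377.9; K_B = 116928 − 3310×(0.193 + 40.6) = −18096.83.
Balance: K_A − x×(3310 − 2990) = K_B, so x = (K_A − K_B)/(3310 − 2990) = 6718.93/320 = 21 km.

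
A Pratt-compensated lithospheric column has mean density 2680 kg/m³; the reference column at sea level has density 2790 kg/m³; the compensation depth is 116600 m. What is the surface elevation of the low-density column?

ρ_ref D = ρ (D + h) → h = D (ρ_ref − ρ)/ρ.
h = 116600 m × (2790 − 2680)/2680 = 4790 m.

4790 m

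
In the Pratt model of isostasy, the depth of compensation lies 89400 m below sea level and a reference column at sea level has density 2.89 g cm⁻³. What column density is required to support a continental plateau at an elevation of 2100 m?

2.82 g cm⁻³

Pratt balance: ρ_ref D = ρ (D + h).
ρ = ρ_ref D/(D + h) = 2.89 × 89400 m/(89400 m + 2100 m) = 2.82 g cm⁻³.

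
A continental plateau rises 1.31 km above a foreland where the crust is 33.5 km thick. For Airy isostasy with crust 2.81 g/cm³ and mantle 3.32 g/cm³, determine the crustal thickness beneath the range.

42 km

Root depth r = h ρ_c / (ρ_m − ρ_c) = 1.31 km × 2.81 / 0.51 = 7.218 km.
Total thickness = T + h + r = 33.5 km + 1.31 km + 7.218 km = 42 km.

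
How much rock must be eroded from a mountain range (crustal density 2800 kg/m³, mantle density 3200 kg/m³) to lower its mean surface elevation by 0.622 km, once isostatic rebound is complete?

4.98 km

Net drop Δ = e − u = e − e ρ_c/ρ_m = e (ρ_m − ρ_c)/ρ_m.
e = Δ ρ_m/(ρ_m − ρ_c) = 0.622 km × 3200/400 = 4.98 km.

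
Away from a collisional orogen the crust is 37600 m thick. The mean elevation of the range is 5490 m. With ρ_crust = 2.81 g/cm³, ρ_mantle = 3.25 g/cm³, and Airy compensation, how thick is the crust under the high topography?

Root depth r = h ρ_c / (ρ_m − ρ_c) = 5490 m × 2.81 / 0.44 = 35060 m.
Total thickness = T + h + r = 37600 m + 5490 m + 35060 m = 78200 m.

78200 m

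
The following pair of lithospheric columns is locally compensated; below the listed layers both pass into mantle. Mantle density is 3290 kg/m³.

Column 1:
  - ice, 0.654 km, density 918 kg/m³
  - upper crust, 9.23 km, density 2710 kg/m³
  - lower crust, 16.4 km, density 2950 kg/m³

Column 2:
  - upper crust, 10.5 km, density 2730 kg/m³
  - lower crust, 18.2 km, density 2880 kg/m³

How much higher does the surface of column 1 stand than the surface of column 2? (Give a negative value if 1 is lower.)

For any compensation level in the mantle, the mantle terms cancel and isostasy reduces to e = (Σt_1 − Σt_2) − (Σ(ρt)_1 − Σ(ρt)_2) / ρ_m.
Σt_1 = 26.284 km; Σt_2 = 28.7 km; Σ(ρt)_1 = 73993.672; Σ(ρt)_2 = 81081 (in km·kg/m³).
e = (26.284 − 28.7) − (73993.672 − 81081) / 3290 = −0.262 km.

−0.262 km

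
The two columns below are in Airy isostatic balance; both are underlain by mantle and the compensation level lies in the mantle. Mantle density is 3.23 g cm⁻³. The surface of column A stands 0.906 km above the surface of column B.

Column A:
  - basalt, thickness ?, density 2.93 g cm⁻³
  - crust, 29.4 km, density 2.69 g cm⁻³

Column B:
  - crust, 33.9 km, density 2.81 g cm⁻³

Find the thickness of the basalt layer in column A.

4.29 km

Take the compensation level at the base of the deeper column (depth z_c below the surface of column A) and equate Σ ρ_i t_i down to z_c; mantle fills any gap and the z_c terms cancel.
Column A: x×2.93 + 29.4×2.69 + (z_c − 29.4 − x)×3.23
Column B: 0.906×0 + 33.9×2.81 + (z_c − 0.906 − 33.9)×3.23
The z_c×3.23 term appears on both sides and cancels. Collect the known terms of each column as K = Σ(ρt)_known − 3.23 × (depth of known layers): K_A = 79.086 − 3.23×29.4 = −15.876; K_B = 95.259 − 3.23×(0.906 + 33.9) = −17.16438.
Balance: K_A − x×(3.23 − 2.93) = K_B, so x = (K_A − K_B)/(3.23 − 2.93) = 1.28838/0.3 = 4.29 km.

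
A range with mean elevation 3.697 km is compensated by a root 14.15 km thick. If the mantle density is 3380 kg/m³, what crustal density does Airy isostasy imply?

ρ_c h = (ρ_m − ρ_c) r → ρ_c (h + r) = ρ_m r → ρ_c = ρ_m r / (h + r).
ρ_c = 3380 × 14.15 km / (3.697 km + 14.15 km) = 2680 kg/m³.

2680 kg/m³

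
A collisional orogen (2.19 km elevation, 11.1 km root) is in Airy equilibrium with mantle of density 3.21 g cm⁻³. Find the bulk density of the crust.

ρ_c h = (ρ_m − ρ_c) r → ρ_c (h + r) = ρ_m r → ρ_c = ρ_m r / (h + r).
ρ_c = 3.21 × 11.1 km / (2.19 km + 11.1 km) = 2.68 g cm⁻³.

2.68 g cm⁻³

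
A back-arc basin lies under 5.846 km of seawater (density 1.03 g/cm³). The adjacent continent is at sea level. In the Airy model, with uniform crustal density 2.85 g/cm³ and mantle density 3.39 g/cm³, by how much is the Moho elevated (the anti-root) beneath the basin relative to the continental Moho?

19.7 km

For local isostatic compensation: replacing crust with seawater at the top is compensated by replacing crust with mantle at the base: d (ρ_c − ρ_w) = a (ρ_m − ρ_c).
a = d (ρ_c − ρ_w)/(ρ_m − ρ_c) = 5.846 km × 1.82/0.54 = 19.7 km.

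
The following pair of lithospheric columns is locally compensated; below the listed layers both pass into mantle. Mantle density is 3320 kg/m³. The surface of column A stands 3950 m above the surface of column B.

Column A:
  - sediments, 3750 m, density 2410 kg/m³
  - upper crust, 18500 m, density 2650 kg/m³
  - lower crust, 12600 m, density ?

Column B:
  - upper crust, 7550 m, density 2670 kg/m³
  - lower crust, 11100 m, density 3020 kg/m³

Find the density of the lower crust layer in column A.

Take the compensation level at the base of the deeper column (depth z_c below the surface of column A) and equate Σ ρ_i t_i down to z_c; mantle fills any gap and the z_c terms cancel.
Column A: 3750×2410 + 18500×2650 + 12600×ρ + (z_c − 34850)×3320
Column B: 3950×0 + 7550×2670 + 11100×3020 + (z_c − 3950 − 18650)×3320
The z_c×3320 term appears on both sides and cancels. Collect the known terms of each column as K = Σ(ρt)_known − 3320 × (depth of known layers): K_A = 58062500 − 3320×34850 = −57639500; K_B = 53680500 − 3320×(3950 + 18650) = −21351500.
Balance: K_A + 12600×ρ = K_B, so ρ = (K_B − K_A)/12600 = 36288000/12600 = 2880 kg/m³.

2880 kg/m³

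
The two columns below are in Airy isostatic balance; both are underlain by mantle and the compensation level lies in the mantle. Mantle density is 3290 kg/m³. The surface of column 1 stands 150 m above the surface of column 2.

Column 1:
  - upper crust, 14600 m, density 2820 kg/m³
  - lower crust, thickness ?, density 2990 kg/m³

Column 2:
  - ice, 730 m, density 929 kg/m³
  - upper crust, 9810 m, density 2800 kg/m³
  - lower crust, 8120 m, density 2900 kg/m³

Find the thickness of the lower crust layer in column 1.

Take the compensation level at the base of the deeper column (depth z_c below the surface of column 1) and equate Σ ρ_i t_i down to z_c; mantle fills any gap and the z_c terms cancel.
Column 1: 14600×2820 + x×2990 + (z_c − 14600 − x)×3290
Column 2: 150×0 + 730×929 + 9810×2800 + 8120×2900 + (z_c − 150 − 18660)×3290
The z_c×3290 term appears on both sides and cancels. Collect the known terms of each column as K = Σ(ρt)_known − 3290 × (depth of known layers): K_1 = 41172000 − 3290×14600 = −6862000; K_2 = 51694170 − 3290×(150 + 18660) = −10190730.
Balance: K_1 − x×(3290 − 2990) = K_2, so x = (K_1 − K_2)/(3290 − 2990) = 3328730/300 = 11100 m.

11100 m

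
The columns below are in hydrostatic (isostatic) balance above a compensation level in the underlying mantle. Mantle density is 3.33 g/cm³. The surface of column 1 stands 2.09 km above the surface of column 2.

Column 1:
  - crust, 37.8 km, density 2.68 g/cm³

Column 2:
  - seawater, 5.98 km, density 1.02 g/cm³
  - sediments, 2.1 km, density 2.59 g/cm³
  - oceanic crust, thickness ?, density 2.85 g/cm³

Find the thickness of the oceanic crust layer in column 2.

Take the compensation level at the base of the deeper column (depth z_c below the surface of column 1) and equate Σ ρ_i t_i down to z_c; mantle fills any gap and the z_c terms cancel.
Column 1: 37.8×2.68 + (z_c − 37.8)×3.33
Column 2: 2.09×0 + 5.98×1.02 + 2.1×2.59 + x×2.85 + (z_c − 2.09 − 8.08 − x)×3.33
The z_c×3.33 term appears on both sides and cancels. Collect the known terms of each column as K = Σ(ρt)_known − 3.33 × (depth of known layers): K_1 = 101.304 − 3.33×37.8 = −24.57; K_2 = 11.5386 − 3.33×(2.09 + 8.08) = −22.3275.
Balance: K_1 = K_2 − x×(3.33 − 2.85), so x = (K_2 − K_1)/(3.33 − 2.85) = 2.2425/0.48 = 4.67 km.

4.67 km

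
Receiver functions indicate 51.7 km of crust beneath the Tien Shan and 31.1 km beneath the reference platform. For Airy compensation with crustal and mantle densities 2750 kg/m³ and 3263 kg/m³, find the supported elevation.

3.24 km

Excess crust Δ = 51.7 km − 31.1 km = 20.6 km, split between elevation h and root r with h + r = Δ.
Airy balance ρ_c h = (ρ_m − ρ_c) r gives r = h ρ_c/(ρ_m − ρ_c), so h (1 + ρ_c/(ρ_m − ρ_c)) = Δ, i.e. h = Δ (ρ_m − ρ_c)/ρ_m.
h = 20.6 km × 513/3263 = 3.24 km.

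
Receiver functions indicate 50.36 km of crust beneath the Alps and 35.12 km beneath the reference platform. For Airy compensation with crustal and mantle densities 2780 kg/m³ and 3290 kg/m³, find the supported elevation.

2.36 km

Excess crust Δ = 50.36 km − 35.12 km = 15.24 km, split between elevation h and root r with h + r = Δ.
Airy balance ρ_c h = (ρ_m − ρ_c) r gives r = h ρ_c/(ρ_m − ρ_c), so h (1 + ρ_c/(ρ_m − ρ_c)) = Δ, i.e. h = Δ (ρ_m − ρ_c)/ρ_m.
h = 15.24 km × 510/3290 = 2.36 km.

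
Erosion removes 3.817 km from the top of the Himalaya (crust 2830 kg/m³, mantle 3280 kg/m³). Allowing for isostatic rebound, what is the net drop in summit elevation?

0.524 km

Rebound u = e ρ_c/ρ_m = 3.817 km × 2830/3280 = 3.293 km.
Net surface drop = e − u = 3.817 km − 3.293 km = e (ρ_m − ρ_c)/ρ_m = 0.524 km.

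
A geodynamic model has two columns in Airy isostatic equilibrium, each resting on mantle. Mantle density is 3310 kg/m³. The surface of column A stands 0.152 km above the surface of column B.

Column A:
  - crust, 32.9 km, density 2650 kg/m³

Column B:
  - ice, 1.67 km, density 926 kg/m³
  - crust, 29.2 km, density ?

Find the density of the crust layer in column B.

2720 kg/m³

Take the compensation level at the base of the deeper column (depth z_c below the surface of column A) and equate Σ ρ_i t_i down to z_c; mantle fills any gap and the z_c terms cancel.
Column A: 32.9×2650 + (z_c − 32.9)×3310
Column B: 0.152×0 + 1.67×926 + 29.2×ρ + (z_c − 0.152 − 30.87)×3310
The z_c×3310 term appears on both sides and cancels. Collect the known terms of each column as K = Σ(ρt)_known − 3310 × (depth of known layers): K_A = 87185 − 3310×32.9 = −21714; K_B = 1546.42 − 3310×(0.152 + 30.87) = −101136.4.
Balance: K_A = K_B + 29.2×ρ, so ρ = (K_A − K_B)/29.2 = 79422.4/29.2 = 2720 kg/m³.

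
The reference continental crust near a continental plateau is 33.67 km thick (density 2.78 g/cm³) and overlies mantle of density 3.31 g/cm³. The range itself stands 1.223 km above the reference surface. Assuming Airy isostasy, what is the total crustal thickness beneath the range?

41.3 km

Root depth r = h ρ_c / (ρ_m − ρ_c) = 1.223 km × 2.78 / 0.53 = 6.415 km.
Total thickness = T + h + r = 33.67 km + 1.223 km + 6.415 km = 41.3 km.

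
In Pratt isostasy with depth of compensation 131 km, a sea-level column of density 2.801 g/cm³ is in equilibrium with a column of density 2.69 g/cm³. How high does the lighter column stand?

5.41 km

ρ_ref D = ρ (D + h) → h = D (ρ_ref − ρ)/ρ.
h = 131 km × (2.801 − 2.69)/2.69 = 5.41 km.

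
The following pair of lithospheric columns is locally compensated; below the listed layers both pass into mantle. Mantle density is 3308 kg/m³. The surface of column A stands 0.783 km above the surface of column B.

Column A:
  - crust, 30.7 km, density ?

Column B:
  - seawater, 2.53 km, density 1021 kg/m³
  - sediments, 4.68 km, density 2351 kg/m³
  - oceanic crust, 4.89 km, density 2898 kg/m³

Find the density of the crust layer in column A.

Take the compensation level at the base of the deeper column (depth z_c below the surface of column A) and equate Σ ρ_i t_i down to z_c; mantle fills any gap and the z_c terms cancel.
Column A: 30.7×ρ + (z_c − 30.7)×3308
Column B: 0.783×0 + 2.53×1021 + 4.68×2351 + 4.89×2898 + (z_c − 0.783 − 12.1)×3308
The z_c×3308 term appears on both sides and cancels. Collect the known terms of each column as K = Σ(ρt)_known − 3308 × (depth of known layers): K_A = 0 − 3308×30.7 = −101555.6; K_B = 27757.03 − 3308×(0.783 + 12.1) = −14859.934.
Balance: K_A + 30.7×ρ = K_B, so ρ = (K_B − K_A)/30.7 = 86695.7/30.7 = 2820 kg/m³.

2820 kg/m³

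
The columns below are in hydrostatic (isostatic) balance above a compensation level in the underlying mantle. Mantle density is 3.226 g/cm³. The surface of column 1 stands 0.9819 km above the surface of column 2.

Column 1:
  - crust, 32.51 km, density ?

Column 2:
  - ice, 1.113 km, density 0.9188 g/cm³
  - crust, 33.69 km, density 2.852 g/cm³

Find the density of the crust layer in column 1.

2.66 g/cm³

Take the compensation level at the base of the deeper column (depth z_c below the surface of column 1) and equate Σ ρ_i t_i down to z_c; mantle fills any gap and the z_c terms cancel.
Column 1: 32.51×ρ + (z_c − 32.51)×3.226
Column 2: 0.9819×0 + 1.113×0.9188 + 33.69×2.852 + (z_c − 0.9819 − 34.803)×3.226
The z_c×3.226 term appears on both sides and cancels. Collect the known terms of each column as K = Σ(ρt)_known − 3.226 × (depth of known layers): K_1 = 0 − 3.226×32.51 = −104.87726; K_2 = 97.1065044 − 3.226×(0.9819 + 34.803) = −18.335583.
Balance: K_1 + 32.51×ρ = K_2, so ρ = (K_2 − K_1)/32.51 = 86.5417/32.51 = 2.66 g/cm³.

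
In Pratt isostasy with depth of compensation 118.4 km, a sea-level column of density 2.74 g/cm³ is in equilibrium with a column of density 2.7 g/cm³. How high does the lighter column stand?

ρ_ref D = ρ (D + h) → h = D (ρ_ref − ρ)/ρ.
h = 118.4 km × (2.74 − 2.7)/2.7 = 1.75 km.

1.75 km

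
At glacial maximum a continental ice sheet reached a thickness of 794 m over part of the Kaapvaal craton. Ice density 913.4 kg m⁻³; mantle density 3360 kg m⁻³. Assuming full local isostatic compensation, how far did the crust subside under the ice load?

216 m

Equating mass per unit area of the two columns: the ice load ρ_ice t is balanced by mantle displaced below, ρ_m s.
s = t ρ_ice / ρ_m = 794 m × 913.4/3360 = 216 m.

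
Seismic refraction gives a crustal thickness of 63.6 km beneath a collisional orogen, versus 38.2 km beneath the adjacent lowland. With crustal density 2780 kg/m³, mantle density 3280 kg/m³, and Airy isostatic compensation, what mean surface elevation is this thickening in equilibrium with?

3.87 km

Excess crust Δ = 63.6 km − 38.2 km = 25.4 km, split between elevation h and root r with h + r = Δ.
Airy balance ρ_c h = (ρ_m − ρ_c) r gives r = h ρ_c/(ρ_m − ρ_c), so h (1 + ρ_c/(ρ_m − ρ_c)) = Δ, i.e. h = Δ (ρ_m − ρ_c)/ρ_m.
h = 25.4 km × 500/3280 = 3.87 km.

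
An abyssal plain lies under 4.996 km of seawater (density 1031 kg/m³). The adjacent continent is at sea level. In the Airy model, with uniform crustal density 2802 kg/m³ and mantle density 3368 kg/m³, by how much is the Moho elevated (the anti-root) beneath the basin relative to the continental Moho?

By Archimedes' principle applied to the lithosphere: replacing crust with seawater at the top is compensated by replacing crust with mantle at the base: d (ρ_c − ρ_w) = a (ρ_m − ρ_c).
a = d (ρ_c − ρ_w)/(ρ_m − ρ_c) = 4.996 km × 1771/566 = 15.6 km.

15.6 km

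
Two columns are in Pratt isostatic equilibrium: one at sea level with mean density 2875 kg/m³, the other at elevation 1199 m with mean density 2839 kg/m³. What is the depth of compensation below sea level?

94600 m

ρ_ref D = ρ (D + h) → D (ρ_ref − ρ) = ρ h.
D = ρ h/(ρ_ref − ρ) = 2839 × 1199 m/(2875 − 2839) = 94600 m.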